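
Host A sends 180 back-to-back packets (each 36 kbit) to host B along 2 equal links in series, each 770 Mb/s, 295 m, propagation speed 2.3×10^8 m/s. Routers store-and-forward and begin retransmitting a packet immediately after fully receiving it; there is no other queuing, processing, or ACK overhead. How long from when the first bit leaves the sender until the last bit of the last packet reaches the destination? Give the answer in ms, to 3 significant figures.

Per-hop transmission t_tx = L/R = 36000/770000000 = 0.0467532 ms.
Per-hop propagation t_prop = 295/2.3e+08 = 0.00128261 ms.
Pipeline fill: first packet needs 2·t_tx to clear all hops; remaining 179 packets each add one t_tx.
Total = (2+180-1)·t_tx + 2·t_prop = 181·0.0467532 + 2·0.00128261 = 8.46 ms.

8.46 ms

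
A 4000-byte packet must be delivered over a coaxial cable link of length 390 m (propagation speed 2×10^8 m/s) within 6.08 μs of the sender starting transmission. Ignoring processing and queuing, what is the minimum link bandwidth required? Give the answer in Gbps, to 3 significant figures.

7.75 Gbps

L = 32000 bits.
Propagation delay = 390 / 200000000 = 1.95 μs.
Transmission budget = 6.08 − 1.95 = 4.13 μs.
R ≥ L / t_tx = 32000 bits / 4.13e-06 s = 7.75 Gbps.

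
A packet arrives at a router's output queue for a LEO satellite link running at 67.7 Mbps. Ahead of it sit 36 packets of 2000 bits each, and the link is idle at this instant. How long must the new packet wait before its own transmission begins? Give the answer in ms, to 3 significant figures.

1.06 ms

Each queued packet: L/R = 2000/67700000 = 0.0295421 ms.
36 queued → 1.06352 ms.
Queuing delay = 1.06 ms.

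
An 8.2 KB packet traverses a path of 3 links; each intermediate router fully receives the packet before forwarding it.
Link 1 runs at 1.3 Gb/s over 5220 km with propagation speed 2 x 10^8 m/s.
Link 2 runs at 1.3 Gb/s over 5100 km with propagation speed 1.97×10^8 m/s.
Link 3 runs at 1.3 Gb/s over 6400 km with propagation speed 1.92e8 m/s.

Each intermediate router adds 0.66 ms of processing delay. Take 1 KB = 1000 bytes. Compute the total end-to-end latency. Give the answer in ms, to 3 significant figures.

L = 65600 bits.
Transmission delay per hop = L/R = 65600/1300000000 = 0.0504615 ms; 3 hops → 0.151385 ms.
Propagation delays (d/s per hop): 26.1, 25.8883, 33.3333 ms; sum = 85.3217 ms.
Processing at 2 router(s): 2 × 0.66 ms = 1.32 ms.
End-to-end = 86.8 ms.

86.8 ms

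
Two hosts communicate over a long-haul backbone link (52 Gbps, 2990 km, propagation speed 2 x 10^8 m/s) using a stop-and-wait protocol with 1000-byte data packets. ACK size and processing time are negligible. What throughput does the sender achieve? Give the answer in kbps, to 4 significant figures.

t_tx = L/R = 8000/52000000000 = 1.53846e-07 s.
t_prop = 2990000/200000000 = 0.01495 s; RTT = 0.0299 s.
Cycle = t_tx + RTT = 0.0299002 s.
Throughput = L / cycle = 8000 / 0.0299002 = 267.6 kbps.

267.6 kbps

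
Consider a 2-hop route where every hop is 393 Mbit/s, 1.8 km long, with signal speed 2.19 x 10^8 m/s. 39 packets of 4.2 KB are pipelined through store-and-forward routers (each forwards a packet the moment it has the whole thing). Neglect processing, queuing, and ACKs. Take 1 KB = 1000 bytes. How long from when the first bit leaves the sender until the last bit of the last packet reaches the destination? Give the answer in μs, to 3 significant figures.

Per-hop transmission t_tx = L/R = 33600/393000000 = 85.4962 μs.
Per-hop propagation t_prop = 1800/219000000 = 8.21918 μs.
Pipeline fill: first packet needs 2·t_tx to clear all hops; remaining 38 packets each add one t_tx.
Total = (2+39-1)·t_tx + 2·t_prop = 40·85.4962 + 2·8.21918 = 3440 μs.

3440 μs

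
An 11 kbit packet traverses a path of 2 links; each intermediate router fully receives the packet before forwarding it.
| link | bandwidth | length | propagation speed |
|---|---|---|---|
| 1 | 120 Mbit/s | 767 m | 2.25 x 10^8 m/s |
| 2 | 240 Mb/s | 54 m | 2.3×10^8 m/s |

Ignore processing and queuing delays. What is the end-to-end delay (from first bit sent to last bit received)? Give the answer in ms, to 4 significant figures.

L = 11000 bits.
Transmission delays (L/R per hop): 0.0916667, 0.0458333 ms; sum = 0.1375 ms.
Propagation delays (d/s per hop): 0.00340889, 0.000234783 ms; sum = 0.00364367 ms.
End-to-end = 0.1411 ms.

0.1411 ms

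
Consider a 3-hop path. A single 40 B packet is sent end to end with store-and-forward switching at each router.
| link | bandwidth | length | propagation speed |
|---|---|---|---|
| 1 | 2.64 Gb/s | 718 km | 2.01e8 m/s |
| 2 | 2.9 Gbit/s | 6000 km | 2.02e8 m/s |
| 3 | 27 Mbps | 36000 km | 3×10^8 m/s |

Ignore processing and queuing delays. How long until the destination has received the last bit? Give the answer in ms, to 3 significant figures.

L = 40 × 8 = 320 bits.
Transmission delays (L/R per hop): 0.000121212, 0.000110345, 0.0118519 ms; sum = 0.0120834 ms.
Propagation delays (d/s per hop): 3.57214, 29.703, 120 ms; sum = 153.275 ms.
End-to-end = 153 ms.

153 ms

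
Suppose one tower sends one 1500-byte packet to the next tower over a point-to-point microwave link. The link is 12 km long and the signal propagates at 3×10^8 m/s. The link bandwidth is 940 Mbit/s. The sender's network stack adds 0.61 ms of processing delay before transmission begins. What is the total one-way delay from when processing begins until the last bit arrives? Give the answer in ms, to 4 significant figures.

L = 1500 × 8 = 12000 bits.
Transmission delay = L/R = 12000 / 940000000 = 0.012766 ms.
Propagation delay = d/s = 12000 m / 300000000 m/s = 0.04 ms.
Plus processing delay 0.61 ms = 0.61 ms.
Total = 0.6628 ms.

0.6628 ms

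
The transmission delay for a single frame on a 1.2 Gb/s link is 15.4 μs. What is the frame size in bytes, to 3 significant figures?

L = R × t_tx = 1200000000 b/s × 1.54e-05 s = 18480 bits.
In bytes: 18480 / 8 = 2310 bytes.

2310 bytes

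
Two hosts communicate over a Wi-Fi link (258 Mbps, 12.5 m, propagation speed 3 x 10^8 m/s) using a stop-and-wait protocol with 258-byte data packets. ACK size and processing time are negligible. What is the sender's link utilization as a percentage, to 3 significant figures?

99.0 %

t_tx = L/R = 2064/258000000 = 8e-06 s.
t_prop = 12.5/300000000 = 4.16667e-08 s; RTT = 8.33333e-08 s.
Cycle = t_tx + RTT = 8.08333e-06 s.
Utilization = t_tx / cycle = 8e-06/8.08333e-06 = 99.0 %.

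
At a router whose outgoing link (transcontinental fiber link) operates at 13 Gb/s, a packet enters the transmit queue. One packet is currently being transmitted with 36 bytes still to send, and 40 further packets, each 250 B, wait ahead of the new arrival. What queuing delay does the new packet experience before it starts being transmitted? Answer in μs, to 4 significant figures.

6.176 μs

Each queued packet: L/R = 2000/13000000000 = 0.153846 μs.
40 queued → 6.15385 μs.
Plus remaining 288 bits of current packet: 0.0221538 μs.
Queuing delay = 6.176 μs.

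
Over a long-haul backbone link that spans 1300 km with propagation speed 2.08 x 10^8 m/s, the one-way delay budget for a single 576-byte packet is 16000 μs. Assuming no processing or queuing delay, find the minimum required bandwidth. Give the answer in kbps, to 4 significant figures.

472.6 kbps

L = 4608 bits.
Propagation delay = 1300000 / 208000000 = 6250 μs.
Transmission budget = 16000 − 6250 = 9750 μs.
R ≥ L / t_tx = 4608 bits / 0.00975 s = 472.6 kbps.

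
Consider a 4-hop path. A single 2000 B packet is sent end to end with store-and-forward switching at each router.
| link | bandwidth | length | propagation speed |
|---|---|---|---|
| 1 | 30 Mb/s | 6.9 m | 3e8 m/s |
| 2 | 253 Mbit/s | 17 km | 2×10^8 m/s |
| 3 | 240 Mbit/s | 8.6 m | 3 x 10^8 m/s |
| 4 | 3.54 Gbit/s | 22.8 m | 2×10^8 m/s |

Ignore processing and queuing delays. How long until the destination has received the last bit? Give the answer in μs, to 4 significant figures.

752.9 μs

L = 2000 × 8 = 16000 bits.
Transmission delays (L/R per hop): 533.333, 63.2411, 66.6667, 4.51977 μs; sum = 667.761 μs.
Propagation delays (d/s per hop): 0.023, 85, 0.0286667, 0.114 μs; sum = 85.1657 μs.
End-to-end = 752.9 μs.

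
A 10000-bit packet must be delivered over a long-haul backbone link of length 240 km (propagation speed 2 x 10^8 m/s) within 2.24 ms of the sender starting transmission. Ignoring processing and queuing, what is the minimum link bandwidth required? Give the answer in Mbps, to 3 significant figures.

Propagation delay = 240000 / 200000000 = 1.2 ms.
Transmission budget = 2.24 − 1.2 = 1.04 ms.
R ≥ L / t_tx = 10000 bits / 0.00104 s = 9.62 Mbps.

9.62 Mbps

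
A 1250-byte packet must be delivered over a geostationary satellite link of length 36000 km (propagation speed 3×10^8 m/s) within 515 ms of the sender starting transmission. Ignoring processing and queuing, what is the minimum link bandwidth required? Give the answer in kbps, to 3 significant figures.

L = 10000 bits.
Propagation delay = 36000000 / 300000000 = 120 ms.
Transmission budget = 515 − 120 = 395 ms.
R ≥ L / t_tx = 10000 bits / 0.395 s = 25.3 kbps.

25.3 kbps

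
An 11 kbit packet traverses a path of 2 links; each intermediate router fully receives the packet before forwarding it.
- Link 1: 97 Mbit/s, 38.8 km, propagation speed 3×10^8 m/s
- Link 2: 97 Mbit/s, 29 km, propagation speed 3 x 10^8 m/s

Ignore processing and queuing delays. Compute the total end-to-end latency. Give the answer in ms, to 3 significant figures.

0.453 ms

L = 11000 bits.
Transmission delay per hop = L/R = 11000/97000000 = 0.113402 ms; 2 hops → 0.226804 ms.
Propagation delays (d/s per hop): 0.129333, 0.0966667 ms; sum = 0.226 ms.
End-to-end = 0.453 ms.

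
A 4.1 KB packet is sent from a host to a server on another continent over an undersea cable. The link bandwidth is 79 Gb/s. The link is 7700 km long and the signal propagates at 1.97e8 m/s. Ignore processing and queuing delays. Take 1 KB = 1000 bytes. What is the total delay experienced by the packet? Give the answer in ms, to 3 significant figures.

39.1 ms

L = 32800 bits.
Transmission delay = L/R = 32800 / 79000000000 = 0.00041519 ms.
Propagation delay = d/s = 7700000 m / 197000000 m/s = 39.0863 ms.
Total = 39.1 ms.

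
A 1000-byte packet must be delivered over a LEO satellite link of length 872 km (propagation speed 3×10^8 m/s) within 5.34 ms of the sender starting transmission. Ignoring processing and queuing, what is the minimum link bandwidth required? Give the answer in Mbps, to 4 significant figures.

L = 8000 bits.
Propagation delay = 872000 / 300000000 = 2.90667 ms.
Transmission budget = 5.34 − 2.90667 = 2.43333 ms.
R ≥ L / t_tx = 8000 bits / 0.00243333 s = 3.288 Mbps.

3.288 Mbps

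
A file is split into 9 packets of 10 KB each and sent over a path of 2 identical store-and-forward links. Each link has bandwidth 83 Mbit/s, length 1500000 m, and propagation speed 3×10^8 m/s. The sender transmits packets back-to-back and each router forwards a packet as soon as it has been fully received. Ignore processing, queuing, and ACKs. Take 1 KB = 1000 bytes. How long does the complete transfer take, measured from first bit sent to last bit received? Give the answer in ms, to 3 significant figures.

Per-hop transmission t_tx = L/R = 80000/83000000 = 0.963855 ms.
Per-hop propagation t_prop = 1500000/300000000 = 5 ms.
Pipeline fill: first packet needs 2·t_tx to clear all hops; remaining 8 packets each add one t_tx.
Total = (2+9-1)·t_tx + 2·t_prop = 10·0.963855 + 2·5 = 19.6 ms.

19.6 ms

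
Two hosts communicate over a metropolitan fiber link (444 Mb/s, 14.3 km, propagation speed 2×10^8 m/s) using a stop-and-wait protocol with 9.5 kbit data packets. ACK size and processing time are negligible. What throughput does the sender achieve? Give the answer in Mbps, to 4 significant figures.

57.79 Mbps

t_tx = L/R = 9500/444000000 = 2.13964e-05 s.
t_prop = 14300/200000000 = 7.15e-05 s; RTT = 0.000143 s.
Cycle = t_tx + RTT = 0.000164396 s.
Throughput = L / cycle = 9500 / 0.000164396 = 57.79 Mbps.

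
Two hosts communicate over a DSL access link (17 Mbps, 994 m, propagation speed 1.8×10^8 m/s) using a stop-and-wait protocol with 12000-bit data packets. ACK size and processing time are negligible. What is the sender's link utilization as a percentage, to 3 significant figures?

98.5 %

t_tx = L/R = 12000/17000000 = 0.000705882 s.
t_prop = 994/180000000 = 5.52222e-06 s; RTT = 1.10444e-05 s.
Cycle = t_tx + RTT = 0.000716927 s.
Utilization = t_tx / cycle = 0.000705882/0.000716927 = 98.5 %.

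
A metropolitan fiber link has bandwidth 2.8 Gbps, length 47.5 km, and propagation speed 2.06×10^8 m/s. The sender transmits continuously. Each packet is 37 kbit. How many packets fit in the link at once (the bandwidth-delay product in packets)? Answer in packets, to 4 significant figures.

Propagation delay = 47500 / 206000000 = 0.000230583 s.
BDP = R × t_prop = 2800000000 × 0.000230583 = 645631 bits.
In packets of 37000 bits: 17.45 packets.

17.45 packets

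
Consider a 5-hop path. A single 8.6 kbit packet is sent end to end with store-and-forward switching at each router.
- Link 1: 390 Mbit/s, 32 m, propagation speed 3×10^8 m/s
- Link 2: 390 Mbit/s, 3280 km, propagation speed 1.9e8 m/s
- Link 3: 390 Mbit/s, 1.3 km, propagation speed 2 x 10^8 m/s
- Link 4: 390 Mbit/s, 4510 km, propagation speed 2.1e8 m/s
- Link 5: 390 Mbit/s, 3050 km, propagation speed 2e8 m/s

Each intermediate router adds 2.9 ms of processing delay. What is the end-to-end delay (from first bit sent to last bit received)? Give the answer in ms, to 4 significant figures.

65.71 ms

L = 8600 bits.
Transmission delay per hop = L/R = 8600/390000000 = 0.0220513 ms; 5 hops → 0.110256 ms.
Propagation delays (d/s per hop): 0.000106667, 17.2632, 0.0065, 21.4762, 15.25 ms; sum = 53.996 ms.
Processing at 4 router(s): 4 × 2.9 ms = 11.6 ms.
End-to-end = 65.71 ms.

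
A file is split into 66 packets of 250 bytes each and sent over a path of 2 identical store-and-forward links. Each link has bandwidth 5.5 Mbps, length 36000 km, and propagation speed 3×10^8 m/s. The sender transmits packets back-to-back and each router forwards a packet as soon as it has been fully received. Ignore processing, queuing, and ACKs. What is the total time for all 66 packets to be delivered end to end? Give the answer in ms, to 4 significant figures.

Per-hop transmission t_tx = L/R = 2000/5500000 = 0.363636 ms.
Per-hop propagation t_prop = 36000000/300000000 = 120 ms.
Pipeline fill: first packet needs 2·t_tx to clear all hops; remaining 65 packets each add one t_tx.
Total = (2+66-1)·t_tx + 2·t_prop = 67·0.363636 + 2·120 = 264.4 ms.

264.4 ms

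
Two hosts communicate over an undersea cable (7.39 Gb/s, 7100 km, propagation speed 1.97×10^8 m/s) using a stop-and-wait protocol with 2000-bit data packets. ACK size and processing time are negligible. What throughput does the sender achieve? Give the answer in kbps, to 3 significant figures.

27.7 kbps

t_tx = L/R = 2000/7390000000 = 2.70636e-07 s.
t_prop = 7100000/197000000 = 0.0360406 s; RTT = 0.0720812 s.
Cycle = t_tx + RTT = 0.0720815 s.
Throughput = L / cycle = 2000 / 0.0720815 = 27.7 kbps.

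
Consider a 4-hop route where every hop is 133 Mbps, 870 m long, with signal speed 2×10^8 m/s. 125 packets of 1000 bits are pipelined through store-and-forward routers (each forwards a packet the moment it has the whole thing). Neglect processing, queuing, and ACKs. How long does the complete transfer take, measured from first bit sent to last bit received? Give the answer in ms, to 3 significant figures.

0.980 ms

Per-hop transmission t_tx = L/R = 1000/133000000 = 0.0075188 ms.
Per-hop propagation t_prop = 870/200000000 = 0.00435 ms.
Pipeline fill: first packet needs 4·t_tx to clear all hops; remaining 124 packets each add one t_tx.
Total = (4+125-1)·t_tx + 4·t_prop = 128·0.0075188 + 4·0.00435 = 0.980 ms.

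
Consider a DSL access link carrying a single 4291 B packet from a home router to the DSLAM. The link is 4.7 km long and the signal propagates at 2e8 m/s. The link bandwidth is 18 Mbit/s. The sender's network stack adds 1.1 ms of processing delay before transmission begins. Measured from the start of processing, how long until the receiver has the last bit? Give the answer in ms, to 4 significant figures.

3.031 ms

L = 4291 × 8 = 34328 bits.
Transmission delay = L/R = 34328 / 18000000 = 1.90711 ms.
Propagation delay = d/s = 4700 m / 200000000 m/s = 0.0235 ms.
Plus processing delay 1.1 ms = 1.1 ms.
Total = 3.031 ms.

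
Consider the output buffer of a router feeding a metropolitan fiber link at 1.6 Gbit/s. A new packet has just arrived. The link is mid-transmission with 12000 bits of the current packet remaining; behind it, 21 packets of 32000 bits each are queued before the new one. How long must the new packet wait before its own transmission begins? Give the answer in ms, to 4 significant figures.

Each queued packet: L/R = 32000/1600000000 = 0.02 ms.
21 queued → 0.42 ms.
Plus remaining 12000 bits of current packet: 0.0075 ms.
Queuing delay = 0.4275 ms.

0.4275 ms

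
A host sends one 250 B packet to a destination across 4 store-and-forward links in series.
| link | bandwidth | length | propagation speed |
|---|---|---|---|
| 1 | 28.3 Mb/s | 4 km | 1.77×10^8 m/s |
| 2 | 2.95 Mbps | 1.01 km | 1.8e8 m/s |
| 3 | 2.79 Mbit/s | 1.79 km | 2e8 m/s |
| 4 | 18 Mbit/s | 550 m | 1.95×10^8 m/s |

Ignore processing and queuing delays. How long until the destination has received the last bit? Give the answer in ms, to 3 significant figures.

L = 250 × 8 = 2000 bits.
Transmission delays (L/R per hop): 0.0706714, 0.677966, 0.716846, 0.111111 ms; sum = 1.57659 ms.
Propagation delays (d/s per hop): 0.0225989, 0.00561111, 0.00895, 0.00282051 ms; sum = 0.0399805 ms.
End-to-end = 1.62 ms.

1.62 ms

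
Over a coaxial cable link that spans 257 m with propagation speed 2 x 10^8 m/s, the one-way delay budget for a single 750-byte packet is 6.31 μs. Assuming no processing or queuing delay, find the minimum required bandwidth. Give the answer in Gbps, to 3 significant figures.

1.19 Gbps

L = 6000 bits.
Propagation delay = 257 / 200000000 = 1.285 μs.
Transmission budget = 6.31 − 1.285 = 5.025 μs.
R ≥ L / t_tx = 6000 bits / 5.025e-06 s = 1.19 Gbps.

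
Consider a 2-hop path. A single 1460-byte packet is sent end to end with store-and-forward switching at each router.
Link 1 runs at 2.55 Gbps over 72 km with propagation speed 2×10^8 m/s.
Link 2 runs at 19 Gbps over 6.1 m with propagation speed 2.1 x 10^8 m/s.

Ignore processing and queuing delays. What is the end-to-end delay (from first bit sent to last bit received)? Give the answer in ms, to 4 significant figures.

0.3652 ms

L = 1460 × 8 = 11680 bits.
Transmission delays (L/R per hop): 0.00458039, 0.000614737 ms; sum = 0.00519513 ms.
Propagation delays (d/s per hop): 0.36, 2.90476e-05 ms; sum = 0.360029 ms.
End-to-end = 0.3652 ms.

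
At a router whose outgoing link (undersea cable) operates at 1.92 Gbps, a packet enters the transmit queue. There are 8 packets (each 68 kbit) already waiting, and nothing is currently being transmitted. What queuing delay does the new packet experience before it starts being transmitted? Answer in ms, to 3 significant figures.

0.283 ms

Each queued packet: L/R = 68000/1920000000 = 0.0354167 ms.
8 queued → 0.283333 ms.
Queuing delay = 0.283 ms.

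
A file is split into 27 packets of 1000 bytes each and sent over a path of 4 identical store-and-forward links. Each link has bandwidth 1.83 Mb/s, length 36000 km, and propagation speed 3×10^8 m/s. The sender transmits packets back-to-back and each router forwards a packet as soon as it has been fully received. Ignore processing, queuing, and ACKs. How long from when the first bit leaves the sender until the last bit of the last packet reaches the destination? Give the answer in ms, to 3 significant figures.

611 ms

Per-hop transmission t_tx = L/R = 8000/1830000 = 4.37158 ms.
Per-hop propagation t_prop = 36000000/300000000 = 120 ms.
Pipeline fill: first packet needs 4·t_tx to clear all hops; remaining 26 packets each add one t_tx.
Total = (4+27-1)·t_tx + 4·t_prop = 30·4.37158 + 4·120 = 611 ms.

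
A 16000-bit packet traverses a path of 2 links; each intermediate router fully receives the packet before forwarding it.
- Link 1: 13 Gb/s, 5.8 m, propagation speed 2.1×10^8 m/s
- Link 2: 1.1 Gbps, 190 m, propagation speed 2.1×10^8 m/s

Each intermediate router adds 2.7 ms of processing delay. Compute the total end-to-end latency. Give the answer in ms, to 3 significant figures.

2.72 ms

Transmission delays (L/R per hop): 0.00123077, 0.0145455 ms; sum = 0.0157762 ms.
Propagation delays (d/s per hop): 2.7619e-05, 0.000904762 ms; sum = 0.000932381 ms.
Processing at 1 router(s): 1 × 2.7 ms = 2.7 ms.
End-to-end = 2.72 ms.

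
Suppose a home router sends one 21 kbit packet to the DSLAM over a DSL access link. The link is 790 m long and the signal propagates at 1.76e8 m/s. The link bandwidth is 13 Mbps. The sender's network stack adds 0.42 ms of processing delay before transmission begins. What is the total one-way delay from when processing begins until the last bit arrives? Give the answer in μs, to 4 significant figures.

L = 21000 bits.
Transmission delay = L/R = 21000 / 13000000 = 1615.38 μs.
Propagation delay = d/s = 790 m / 176000000 m/s = 4.48864 μs.
Plus processing delay 0.42 ms = 420 μs.
Total = 2040 μs.

2040 μs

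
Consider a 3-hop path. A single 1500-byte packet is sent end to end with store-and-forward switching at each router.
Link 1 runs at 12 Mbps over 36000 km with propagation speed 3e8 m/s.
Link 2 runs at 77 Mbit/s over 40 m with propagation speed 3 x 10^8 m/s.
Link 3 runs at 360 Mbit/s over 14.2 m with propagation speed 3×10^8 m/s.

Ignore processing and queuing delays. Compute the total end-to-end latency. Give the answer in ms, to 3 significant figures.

L = 1500 × 8 = 12000 bits.
Transmission delays (L/R per hop): 1, 0.155844, 0.0333333 ms; sum = 1.18918 ms.
Propagation delays (d/s per hop): 120, 0.000133333, 4.73333e-05 ms; sum = 120 ms.
End-to-end = 121 ms.

121 ms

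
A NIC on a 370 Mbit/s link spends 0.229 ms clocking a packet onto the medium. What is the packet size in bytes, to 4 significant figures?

10590 bytes

L = R × t_tx = 370000000 b/s × 0.000229 s = 84730 bits.
In bytes: 84730 / 8 = 10590 bytes.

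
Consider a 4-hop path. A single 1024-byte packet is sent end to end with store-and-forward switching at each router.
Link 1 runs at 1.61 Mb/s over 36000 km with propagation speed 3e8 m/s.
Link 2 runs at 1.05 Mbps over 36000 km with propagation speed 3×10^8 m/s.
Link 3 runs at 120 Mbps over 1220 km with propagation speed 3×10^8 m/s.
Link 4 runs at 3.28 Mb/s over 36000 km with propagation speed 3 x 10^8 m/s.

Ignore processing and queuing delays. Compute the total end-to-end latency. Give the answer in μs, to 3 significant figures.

380000 μs

L = 1024 × 8 = 8192 bits.
Transmission delays (L/R per hop): 5088.2, 7801.9, 68.2667, 2497.56 μs; sum = 15455.9 μs.
Propagation delays (d/s per hop): 120000, 120000, 4066.67, 120000 μs; sum = 364067 μs.
End-to-end = 380000 μs.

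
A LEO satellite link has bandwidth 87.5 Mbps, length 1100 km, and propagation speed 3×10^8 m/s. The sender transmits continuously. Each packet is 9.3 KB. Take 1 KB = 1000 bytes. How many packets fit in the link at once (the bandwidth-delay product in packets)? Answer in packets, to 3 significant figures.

4.31 packets

Propagation delay = 1100000 / 300000000 = 0.00366667 s.
BDP = R × t_prop = 87500000 × 0.00366667 = 320833 bits.
In packets of 74400 bits: 4.31 packets.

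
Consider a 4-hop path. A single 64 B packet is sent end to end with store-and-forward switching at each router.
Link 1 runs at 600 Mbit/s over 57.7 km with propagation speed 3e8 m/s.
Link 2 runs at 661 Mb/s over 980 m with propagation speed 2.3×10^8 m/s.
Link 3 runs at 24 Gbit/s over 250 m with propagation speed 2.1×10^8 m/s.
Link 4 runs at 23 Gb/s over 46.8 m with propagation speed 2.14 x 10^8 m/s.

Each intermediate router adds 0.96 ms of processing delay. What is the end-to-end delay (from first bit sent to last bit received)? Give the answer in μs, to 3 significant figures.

L = 64 × 8 = 512 bits.
Transmission delays (L/R per hop): 0.853333, 0.774584, 0.0213333, 0.0222609 μs; sum = 1.67151 μs.
Propagation delays (d/s per hop): 192.333, 4.26087, 1.19048, 0.218692 μs; sum = 198.003 μs.
Processing at 3 router(s): 3 × 0.96 ms = 2880 μs.
End-to-end = 3080 μs.

3080 μs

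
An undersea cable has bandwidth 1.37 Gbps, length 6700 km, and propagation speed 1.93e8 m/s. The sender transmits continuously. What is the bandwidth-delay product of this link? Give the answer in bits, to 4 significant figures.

47560000 bits

Propagation delay = 6700000 / 193000000 = 0.034715 s.
BDP = R × t_prop = 1370000000 × 0.034715 = 47559600 bits.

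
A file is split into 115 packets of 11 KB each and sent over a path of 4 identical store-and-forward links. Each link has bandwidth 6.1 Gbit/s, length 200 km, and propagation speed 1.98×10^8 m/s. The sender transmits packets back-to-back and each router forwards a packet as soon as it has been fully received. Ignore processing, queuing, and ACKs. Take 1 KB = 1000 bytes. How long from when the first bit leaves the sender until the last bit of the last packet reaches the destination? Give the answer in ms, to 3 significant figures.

5.74 ms

Per-hop transmission t_tx = L/R = 88000/6100000000 = 0.0144262 ms.
Per-hop propagation t_prop = 200000/198000000 = 1.0101 ms.
Pipeline fill: first packet needs 4·t_tx to clear all hops; remaining 114 packets each add one t_tx.
Total = (4+115-1)·t_tx + 4·t_prop = 118·0.0144262 + 4·1.0101 = 5.74 ms.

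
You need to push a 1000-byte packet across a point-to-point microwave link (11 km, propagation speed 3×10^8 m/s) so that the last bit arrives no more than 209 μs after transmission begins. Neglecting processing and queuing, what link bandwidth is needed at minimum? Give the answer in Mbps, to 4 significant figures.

L = 8000 bits.
Propagation delay = 11000 / 300000000 = 36.6667 μs.
Transmission budget = 209 − 36.6667 = 172.333 μs.
R ≥ L / t_tx = 8000 bits / 0.000172333 s = 46.42 Mbps.

46.42 Mbps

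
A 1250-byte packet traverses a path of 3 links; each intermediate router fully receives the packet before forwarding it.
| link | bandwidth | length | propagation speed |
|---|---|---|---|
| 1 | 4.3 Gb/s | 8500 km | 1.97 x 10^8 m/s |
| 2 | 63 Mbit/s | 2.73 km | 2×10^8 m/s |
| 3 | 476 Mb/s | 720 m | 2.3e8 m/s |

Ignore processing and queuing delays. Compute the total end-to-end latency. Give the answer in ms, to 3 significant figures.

L = 1250 × 8 = 10000 bits.
Transmission delays (L/R per hop): 0.00232558, 0.15873, 0.0210084 ms; sum = 0.182064 ms.
Propagation delays (d/s per hop): 43.1472, 0.01365, 0.00313043 ms; sum = 43.164 ms.
End-to-end = 43.3 ms.

43.3 ms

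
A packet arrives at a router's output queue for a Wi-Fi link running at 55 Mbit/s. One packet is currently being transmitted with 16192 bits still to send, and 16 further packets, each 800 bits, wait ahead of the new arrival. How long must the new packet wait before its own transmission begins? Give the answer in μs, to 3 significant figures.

527 μs

Each queued packet: L/R = 800/55000000 = 14.5455 μs.
16 queued → 232.727 μs.
Plus remaining 16192 bits of current packet: 294.4 μs.
Queuing delay = 527 μs.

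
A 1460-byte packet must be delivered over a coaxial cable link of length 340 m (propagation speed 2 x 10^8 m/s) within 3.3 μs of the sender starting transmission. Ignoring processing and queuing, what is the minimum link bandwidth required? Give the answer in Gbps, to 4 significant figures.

L = 11680 bits.
Propagation delay = 340 / 200000000 = 1.7 μs.
Transmission budget = 3.3 − 1.7 = 1.6 μs.
R ≥ L / t_tx = 11680 bits / 1.6e-06 s = 7.300 Gbps.

7.300 Gbps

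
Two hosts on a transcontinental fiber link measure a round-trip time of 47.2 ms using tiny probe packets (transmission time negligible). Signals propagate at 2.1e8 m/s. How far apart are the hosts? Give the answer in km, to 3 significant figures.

4960 km

One-way propagation = RTT/2 = 23.6 ms.
d = s × t = 210000000 × 0.0236 = 4960 km.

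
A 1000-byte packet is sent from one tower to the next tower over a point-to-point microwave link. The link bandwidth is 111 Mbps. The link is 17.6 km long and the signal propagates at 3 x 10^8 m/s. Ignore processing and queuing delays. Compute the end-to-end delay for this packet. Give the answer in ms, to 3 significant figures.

0.131 ms

L = 1000 × 8 = 8000 bits.
Transmission delay = L/R = 8000 / 111000000 = 0.0720721 ms.
Propagation delay = d/s = 17600 m / 300000000 m/s = 0.0586667 ms.
Total = 0.131 ms.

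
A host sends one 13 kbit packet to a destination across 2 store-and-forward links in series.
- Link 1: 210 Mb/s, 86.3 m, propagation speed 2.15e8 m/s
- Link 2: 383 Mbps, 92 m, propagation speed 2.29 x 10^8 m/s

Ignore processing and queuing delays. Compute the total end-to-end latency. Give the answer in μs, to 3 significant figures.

L = 13000 bits.
Transmission delays (L/R per hop): 61.9048, 33.9426 μs; sum = 95.8473 μs.
Propagation delays (d/s per hop): 0.401395, 0.401747 μs; sum = 0.803142 μs.
End-to-end = 96.7 μs.

96.7 μs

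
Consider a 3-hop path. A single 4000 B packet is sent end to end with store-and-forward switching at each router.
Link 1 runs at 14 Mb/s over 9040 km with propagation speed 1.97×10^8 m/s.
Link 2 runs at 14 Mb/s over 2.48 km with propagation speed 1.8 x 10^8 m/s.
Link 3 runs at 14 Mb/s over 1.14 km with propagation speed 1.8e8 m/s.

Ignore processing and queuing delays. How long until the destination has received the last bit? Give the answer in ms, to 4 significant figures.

52.77 ms

L = 4000 × 8 = 32000 bits.
Transmission delay per hop = L/R = 32000/14000000 = 2.28571 ms; 3 hops → 6.85714 ms.
Propagation delays (d/s per hop): 45.8883, 0.0137778, 0.00633333 ms; sum = 45.9084 ms.
End-to-end = 52.77 ms.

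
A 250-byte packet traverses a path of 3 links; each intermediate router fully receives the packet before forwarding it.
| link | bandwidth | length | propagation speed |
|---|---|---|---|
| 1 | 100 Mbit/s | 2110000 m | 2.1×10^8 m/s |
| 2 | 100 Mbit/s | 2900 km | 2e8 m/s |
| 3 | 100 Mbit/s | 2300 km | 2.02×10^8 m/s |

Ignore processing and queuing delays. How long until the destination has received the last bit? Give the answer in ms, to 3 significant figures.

L = 250 × 8 = 2000 bits.
Transmission delay per hop = L/R = 2000/100000000 = 0.02 ms; 3 hops → 0.06 ms.
Propagation delays (d/s per hop): 10.0476, 14.5, 11.3861 ms; sum = 35.9338 ms.
End-to-end = 36.0 ms.

36.0 ms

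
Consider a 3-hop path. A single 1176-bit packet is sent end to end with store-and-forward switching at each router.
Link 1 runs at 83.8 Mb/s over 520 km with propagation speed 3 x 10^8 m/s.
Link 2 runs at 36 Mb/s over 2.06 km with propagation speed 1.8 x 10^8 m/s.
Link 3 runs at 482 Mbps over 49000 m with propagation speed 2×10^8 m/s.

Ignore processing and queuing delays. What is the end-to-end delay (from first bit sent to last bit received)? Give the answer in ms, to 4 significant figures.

2.039 ms

Transmission delays (L/R per hop): 0.0140334, 0.0326667, 0.00243983 ms; sum = 0.0491399 ms.
Propagation delays (d/s per hop): 1.73333, 0.0114444, 0.245 ms; sum = 1.98978 ms.
End-to-end = 2.039 ms.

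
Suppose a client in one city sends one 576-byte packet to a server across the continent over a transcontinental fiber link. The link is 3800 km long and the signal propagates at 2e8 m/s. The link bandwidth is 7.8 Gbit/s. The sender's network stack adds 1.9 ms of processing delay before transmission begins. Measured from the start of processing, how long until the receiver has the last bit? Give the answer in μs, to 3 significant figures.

L = 576 × 8 = 4608 bits.
Transmission delay = L/R = 4608 / 7800000000 = 0.590769 μs.
Propagation delay = d/s = 3800000 m / 200000000 m/s = 19000 μs.
Plus processing delay 1.9 ms = 1900 μs.
Total = 20900 μs.

20900 μs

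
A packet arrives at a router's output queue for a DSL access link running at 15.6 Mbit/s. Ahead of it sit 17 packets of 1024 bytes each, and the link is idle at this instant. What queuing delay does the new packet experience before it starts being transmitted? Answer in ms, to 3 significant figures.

Each queued packet: L/R = 8192/15600000 = 0.525128 ms.
17 queued → 8.92718 ms.
Queuing delay = 8.93 ms.

8.93 ms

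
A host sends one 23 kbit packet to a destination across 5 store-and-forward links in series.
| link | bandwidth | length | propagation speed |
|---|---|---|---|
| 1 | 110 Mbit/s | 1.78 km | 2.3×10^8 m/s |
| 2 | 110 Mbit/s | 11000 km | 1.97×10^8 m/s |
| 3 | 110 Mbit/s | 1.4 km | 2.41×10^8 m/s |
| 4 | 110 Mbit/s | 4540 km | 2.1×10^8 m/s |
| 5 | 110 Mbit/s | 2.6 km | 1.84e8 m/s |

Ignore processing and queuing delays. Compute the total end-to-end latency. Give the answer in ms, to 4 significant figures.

78.53 ms

L = 23000 bits.
Transmission delay per hop = L/R = 23000/110000000 = 0.209091 ms; 5 hops → 1.04545 ms.
Propagation delays (d/s per hop): 0.00773913, 55.8376, 0.00580913, 21.619, 0.0141304 ms; sum = 77.4843 ms.
End-to-end = 78.53 ms.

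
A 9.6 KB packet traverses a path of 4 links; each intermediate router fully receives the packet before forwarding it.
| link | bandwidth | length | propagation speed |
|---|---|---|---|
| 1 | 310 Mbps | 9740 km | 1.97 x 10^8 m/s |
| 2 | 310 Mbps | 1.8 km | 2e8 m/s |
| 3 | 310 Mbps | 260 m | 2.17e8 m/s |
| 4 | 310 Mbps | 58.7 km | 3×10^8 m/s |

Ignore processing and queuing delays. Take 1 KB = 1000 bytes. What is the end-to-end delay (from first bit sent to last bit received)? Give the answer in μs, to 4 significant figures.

L = 76800 bits.
Transmission delay per hop = L/R = 76800/310000000 = 247.742 μs; 4 hops → 990.968 μs.
Propagation delays (d/s per hop): 49441.6, 9, 1.19816, 195.667 μs; sum = 49647.5 μs.
End-to-end = 50640 μs.

50640 μs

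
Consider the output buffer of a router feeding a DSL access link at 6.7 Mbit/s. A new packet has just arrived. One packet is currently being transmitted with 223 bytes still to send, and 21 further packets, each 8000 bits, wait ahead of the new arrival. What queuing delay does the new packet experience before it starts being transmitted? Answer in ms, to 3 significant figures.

Each queued packet: L/R = 8000/6700000 = 1.19403 ms.
21 queued → 25.0746 ms.
Plus remaining 1784 bits of current packet: 0.266269 ms.
Queuing delay = 25.3 ms.

25.3 ms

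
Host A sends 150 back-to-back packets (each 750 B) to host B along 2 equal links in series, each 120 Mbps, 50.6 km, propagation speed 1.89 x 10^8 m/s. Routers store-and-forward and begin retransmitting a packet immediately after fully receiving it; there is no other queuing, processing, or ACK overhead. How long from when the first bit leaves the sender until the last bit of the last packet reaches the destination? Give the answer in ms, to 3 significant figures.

Per-hop transmission t_tx = L/R = 6000/120000000 = 0.05 ms.
Per-hop propagation t_prop = 50600/189000000 = 0.267725 ms.
Pipeline fill: first packet needs 2·t_tx to clear all hops; remaining 149 packets each add one t_tx.
Total = (2+150-1)·t_tx + 2·t_prop = 151·0.05 + 2·0.267725 = 8.09 ms.

8.09 ms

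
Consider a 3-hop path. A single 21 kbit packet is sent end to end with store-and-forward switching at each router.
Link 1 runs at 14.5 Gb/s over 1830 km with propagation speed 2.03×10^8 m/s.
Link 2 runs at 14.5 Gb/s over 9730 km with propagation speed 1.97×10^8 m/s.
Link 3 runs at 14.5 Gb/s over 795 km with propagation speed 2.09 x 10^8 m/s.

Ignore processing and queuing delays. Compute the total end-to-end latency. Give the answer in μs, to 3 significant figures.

L = 21000 bits.
Transmission delay per hop = L/R = 21000/14500000000 = 1.44828 μs; 3 hops → 4.34483 μs.
Propagation delays (d/s per hop): 9014.78, 49390.9, 3803.83 μs; sum = 62209.5 μs.
End-to-end = 62200 μs.

62200 μs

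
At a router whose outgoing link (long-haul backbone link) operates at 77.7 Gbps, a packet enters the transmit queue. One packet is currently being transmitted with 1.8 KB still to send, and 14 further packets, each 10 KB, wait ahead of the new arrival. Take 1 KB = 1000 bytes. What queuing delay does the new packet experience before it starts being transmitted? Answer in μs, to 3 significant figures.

14.6 μs

Each queued packet: L/R = 80000/77700000000 = 1.0296 μs.
14 queued → 14.4144 μs.
Plus remaining 14400 bits of current packet: 0.185328 μs.
Queuing delay = 14.6 μs.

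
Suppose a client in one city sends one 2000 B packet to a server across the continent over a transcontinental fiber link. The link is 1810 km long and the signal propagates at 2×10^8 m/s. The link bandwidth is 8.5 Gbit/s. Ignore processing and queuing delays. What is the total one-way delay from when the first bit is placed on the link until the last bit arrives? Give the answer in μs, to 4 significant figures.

L = 2000 × 8 = 16000 bits.
Transmission delay = L/R = 16000 / 8500000000 = 1.88235 μs.
Propagation delay = d/s = 1810000 m / 200000000 m/s = 9050 μs.
Total = 9052 μs.

9052 μs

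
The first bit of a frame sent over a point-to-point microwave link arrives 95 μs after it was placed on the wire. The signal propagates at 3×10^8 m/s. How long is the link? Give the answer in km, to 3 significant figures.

d = s × t_prop = 300000000 × 9.5e-05 = 28.5 km.

28.5 km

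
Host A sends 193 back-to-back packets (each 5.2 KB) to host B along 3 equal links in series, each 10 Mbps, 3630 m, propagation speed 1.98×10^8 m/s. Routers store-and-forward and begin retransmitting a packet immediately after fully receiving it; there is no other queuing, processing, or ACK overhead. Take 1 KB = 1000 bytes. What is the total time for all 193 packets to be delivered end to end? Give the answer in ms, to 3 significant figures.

Per-hop transmission t_tx = L/R = 41600/10000000 = 4.16 ms.
Per-hop propagation t_prop = 3630/198000000 = 0.0183333 ms.
Pipeline fill: first packet needs 3·t_tx to clear all hops; remaining 192 packets each add one t_tx.
Total = (3+193-1)·t_tx + 3·t_prop = 195·4.16 + 3·0.0183333 = 811 ms.

811 ms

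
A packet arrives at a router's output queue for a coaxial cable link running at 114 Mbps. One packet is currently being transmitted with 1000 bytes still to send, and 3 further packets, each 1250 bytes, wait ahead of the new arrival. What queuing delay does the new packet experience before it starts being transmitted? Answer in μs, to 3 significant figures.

333 μs

Each queued packet: L/R = 10000/114000000 = 87.7193 μs.
3 queued → 263.158 μs.
Plus remaining 8000 bits of current packet: 70.1754 μs.
Queuing delay = 333 μs.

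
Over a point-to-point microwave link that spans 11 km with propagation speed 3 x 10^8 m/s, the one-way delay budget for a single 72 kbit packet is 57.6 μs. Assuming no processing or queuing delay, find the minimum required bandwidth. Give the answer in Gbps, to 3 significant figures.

3.44 Gbps

Propagation delay = 11000 / 300000000 = 36.6667 μs.
Transmission budget = 57.6 − 36.6667 = 20.9333 μs.
R ≥ L / t_tx = 72000 bits / 2.09333e-05 s = 3.44 Gbps.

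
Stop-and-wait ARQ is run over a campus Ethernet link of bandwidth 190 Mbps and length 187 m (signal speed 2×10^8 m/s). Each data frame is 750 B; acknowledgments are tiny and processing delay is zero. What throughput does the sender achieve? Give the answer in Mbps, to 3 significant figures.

t_tx = L/R = 6000/190000000 = 3.15789e-05 s.
t_prop = 187/200000000 = 9.35e-07 s; RTT = 1.87e-06 s.
Cycle = t_tx + RTT = 3.34489e-05 s.
Throughput = L / cycle = 6000 / 3.34489e-05 = 179 Mbps.

179 Mbps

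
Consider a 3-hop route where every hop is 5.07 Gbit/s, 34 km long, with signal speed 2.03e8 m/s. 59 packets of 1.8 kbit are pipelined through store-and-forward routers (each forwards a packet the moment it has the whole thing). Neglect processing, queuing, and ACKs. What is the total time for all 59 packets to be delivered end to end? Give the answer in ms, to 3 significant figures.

Per-hop transmission t_tx = L/R = 1800/5070000000 = 0.00035503 ms.
Per-hop propagation t_prop = 34000/2.03e+08 = 0.167488 ms.
Pipeline fill: first packet needs 3·t_tx to clear all hops; remaining 58 packets each add one t_tx.
Total = (3+59-1)·t_tx + 3·t_prop = 61·0.00035503 + 3·0.167488 = 0.524 ms.

0.524 ms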